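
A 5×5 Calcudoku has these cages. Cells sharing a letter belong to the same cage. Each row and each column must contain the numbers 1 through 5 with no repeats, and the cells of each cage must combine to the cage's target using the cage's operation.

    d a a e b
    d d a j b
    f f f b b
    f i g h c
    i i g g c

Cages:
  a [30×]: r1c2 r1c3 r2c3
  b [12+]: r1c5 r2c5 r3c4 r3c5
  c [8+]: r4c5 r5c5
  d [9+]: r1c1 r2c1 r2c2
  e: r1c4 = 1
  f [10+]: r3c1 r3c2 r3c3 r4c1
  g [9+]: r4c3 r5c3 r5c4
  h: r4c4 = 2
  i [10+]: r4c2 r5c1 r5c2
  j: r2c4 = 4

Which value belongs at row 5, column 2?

Cage e is a single given cell, so r1c4 = 1.
Cage j is a single given cell, so r2c4 = 4.
Cage h is a single given cell, leaving r4c4 = 2.
Row 4 needs a 1, and only r4c1 is open for it.
Column 1 already has 1; hence r5c1 = 4.
The only place for 4 in row 1 is r1c5.
The 4 cells of cage b must have sum 12; hence r3c4 = 5.
5 is placed in column 4, so r5c4 = 3.
3 is placed in row 5; hence r5c5 = 5.
5 is placed in column 5; hence r4c5 = 3.
In row 3, 1 can only go at r3c5, so r3c5 = 1.
Column 5 already has 1, leaving r2c5 = 2.
The 3 cells of cage a must have product 30, leaving r1c3 = 2.
Row 2 already has 2, which forces r2c2 = 1.
Column 2 already has 1; hence r5c2 = 2.
Column 3 already has 2, so r5c3 = 1.
The 4 cells of cage f must have sum 10, leaving r3c1 = 2.
The 3 cells of cage i must have sum 10, leaving r4c2 = 4.
Cage g has sum 9; hence r4c3 = 5.
Cage a needs product 30; hence r1c2 = 5.
5 is placed in column 3; hence r2c3 = 3.
4 is placed in column 2, which forces r3c2 = 3.
The 4 cells of cage f must have sum 10, so r3c3 = 4.
Row 1 now contains 5, leaving r1c1 = 3.
Row 2 now contains 3, which forces r2c1 = 5.
Filled in: 3 5 2 1 4 / 5 1 3 4 2 / 2 3 4 5 1 / 1 4 5 2 3 / 4 2 1 3 5.

2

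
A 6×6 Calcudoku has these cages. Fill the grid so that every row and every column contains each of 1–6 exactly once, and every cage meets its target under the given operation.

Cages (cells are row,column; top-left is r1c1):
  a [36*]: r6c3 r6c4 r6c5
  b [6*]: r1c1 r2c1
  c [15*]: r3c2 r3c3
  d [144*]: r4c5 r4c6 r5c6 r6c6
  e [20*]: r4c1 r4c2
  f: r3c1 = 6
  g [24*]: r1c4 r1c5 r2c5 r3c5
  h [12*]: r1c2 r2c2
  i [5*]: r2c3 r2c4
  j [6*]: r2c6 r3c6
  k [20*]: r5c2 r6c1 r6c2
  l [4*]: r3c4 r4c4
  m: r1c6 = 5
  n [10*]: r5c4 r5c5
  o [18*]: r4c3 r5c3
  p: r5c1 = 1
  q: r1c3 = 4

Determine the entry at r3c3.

5

Cage q is given, leaving r1c3 = 4.
M is a freebie, which forces r1c6 = 5.
F is a freebie, leaving r3c1 = 6.
Cage p is given, so r5c1 = 1.
Column 2 needs a 1, and only r6c2 is open for it.
In row 6, 5 can only go at r6c1, so r6c1 = 5.
5 is placed in column 1, which forces r4c1 = 4.
Cage e's pair has product 20, so r4c2 = 5.
Row 4 already has 4, leaving r4c4 = 1.
Cage k needs product 20, leaving r5c2 = 4.
The two cells of cage i must have product 5, so r2c3 = 1.
Column 4 now contains 1; hence r2c4 = 5.
Column 2 already has 5, so r3c2 = 3.
The two cells of cage c must have product 15; hence r3c3 = 5.
Column 4 now contains 1, leaving r3c4 = 4.
Column 4 now contains 5, leaving r5c4 = 2.
2 is placed in row 5, which forces r5c5 = 5.
Cage d needs product 144; hence r6c6 = 4.
2 is placed in column 4, which forces r1c4 = 3.
The 4 cells of cage g must have product 24; hence r2c5 = 4.
Column 4 already has 3, which forces r6c4 = 6.
3 is placed in row 1, leaving r1c1 = 2.
2 is placed in row 1; hence r1c2 = 6.
2 is placed in row 1; hence r1c5 = 1.
Cage b's pair has product 6; hence r2c1 = 3.
6 is placed in column 2, leaving r2c2 = 2.
Row 2 already has 3, so r2c6 = 6.
Column 5 already has 1, leaving r3c5 = 2.
2 is placed in row 3; hence r3c6 = 1.
Column 6 already has 6, so r5c6 = 3.
Column 5 already has 2; hence r6c5 = 3.
The two cells of cage o must have product 18, which forces r4c3 = 3.
3 is placed in column 5; hence r4c5 = 6.
Column 6 already has 3, leaving r4c6 = 2.
Row 5 now contains 3, so r5c3 = 6.
Row 6 now contains 3, leaving r6c3 = 2.
Filled in: 2 6 4 3 1 5 / 3 2 1 5 4 6 / 6 3 5 4 2 1 / 4 5 3 1 6 2 / 1 4 6 2 5 3 / 5 1 2 6 3 4.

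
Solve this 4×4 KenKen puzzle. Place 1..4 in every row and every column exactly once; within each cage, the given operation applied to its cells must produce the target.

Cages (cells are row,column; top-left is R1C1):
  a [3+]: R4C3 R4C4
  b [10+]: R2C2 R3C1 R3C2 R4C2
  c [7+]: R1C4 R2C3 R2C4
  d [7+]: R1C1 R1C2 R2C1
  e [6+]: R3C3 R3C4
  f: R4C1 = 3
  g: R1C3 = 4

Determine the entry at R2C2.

2

G is a freebie, leaving R1C3 = 4.
4 is placed in column 3, leaving R3C3 = 2.
Row 3 now contains 2, leaving R3C4 = 4.
F is a freebie, so R4C1 = 3.
Column 3 now contains 2; hence R4C3 = 1.
Row 4 now contains 1, which forces R4C4 = 2.
Cage c needs sum 7; hence R1C4 = 3.
The 3 cells of cage d must have sum 7; hence R2C1 = 4.
Cage b needs sum 10; hence R2C2 = 2.
Column 3 now contains 1, leaving R2C3 = 3.
Cage c has sum 7, leaving R2C4 = 1.
3 is placed in column 1; hence R3C1 = 1.
Cage b has sum 10, leaving R3C2 = 3.
Row 4 now contains 2; hence R4C2 = 4.
Column 1 now contains 1, so R1C1 = 2.
Column 2 now contains 2, leaving R1C2 = 1.
Completed grid: 2 1 4 3 / 4 2 3 1 / 1 3 2 4 / 3 4 1 2.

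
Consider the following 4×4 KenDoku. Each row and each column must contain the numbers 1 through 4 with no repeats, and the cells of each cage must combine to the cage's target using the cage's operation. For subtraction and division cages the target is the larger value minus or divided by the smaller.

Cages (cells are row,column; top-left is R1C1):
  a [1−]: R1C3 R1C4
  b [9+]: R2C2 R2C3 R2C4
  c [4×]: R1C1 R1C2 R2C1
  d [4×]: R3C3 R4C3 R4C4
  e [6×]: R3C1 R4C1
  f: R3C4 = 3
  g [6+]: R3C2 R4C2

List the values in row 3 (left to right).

F is a freebie, which forces R3C4 = 3.
3 is placed in row 3, so R3C1 = 2.
2 is placed in row 3, so R3C2 = 4.
2 is placed in row 3, which forces R3C3 = 1.
Cage e needs two cells with product 6, so R4C1 = 3.
Column 2 already has 4, leaving R4C2 = 2.
1 is placed in column 3, leaving R4C3 = 4.
Row 4 now contains 2, which forces R4C4 = 1.
Cage c needs product 4; hence R1C1 = 4.
2 is placed in column 2, leaving R1C2 = 1.
The two cells of cage a must have difference 1, so R1C3 = 3.
Row 1 now contains 4; hence R1C4 = 2.
2 is placed in column 1, which forces R2C1 = 1.
2 is placed in column 2, which forces R2C2 = 3.
The 3 cells of cage b must have sum 9, so R2C3 = 2.
The 3 cells of cage b must have sum 9, which forces R2C4 = 4.
The full grid is 4 1 3 2 / 1 3 2 4 / 2 4 1 3 / 3 2 4 1.

2 4 1 3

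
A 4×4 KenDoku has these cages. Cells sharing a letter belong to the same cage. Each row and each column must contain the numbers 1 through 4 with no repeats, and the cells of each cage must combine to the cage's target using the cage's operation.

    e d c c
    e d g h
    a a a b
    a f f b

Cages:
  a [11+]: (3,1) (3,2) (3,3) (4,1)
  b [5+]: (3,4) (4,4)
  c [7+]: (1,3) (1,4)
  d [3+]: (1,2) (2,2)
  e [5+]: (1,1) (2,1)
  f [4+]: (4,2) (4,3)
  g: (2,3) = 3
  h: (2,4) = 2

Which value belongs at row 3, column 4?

1

Cage g is given; hence (2,3) = 3.
H is a freebie, which forces (2,4) = 2.
Column 3 now contains 3, which forces (4,3) = 1.
The two cells of cage d must have sum 3, which forces (1,2) = 2.
Column 3 now contains 3; hence (1,3) = 4.
The two cells of cage c must have sum 7; hence (1,4) = 3.
Row 2 now contains 2, so (2,2) = 1.
Column 3 already has 4, leaving (3,3) = 2.
Cage b needs two cells with sum 5; hence (3,4) = 1.
Row 4 already has 1, leaving (4,2) = 3.
Cage b needs two cells with sum 5, leaving (4,4) = 4.
4 is placed in row 1; hence (1,1) = 1.
1 is placed in row 2, which forces (2,1) = 4.
The 4 cells of cage a must have sum 11, which forces (3,1) = 3.
3 is placed in column 2, so (3,2) = 4.
4 is placed in row 4; hence (4,1) = 2.
Filled in: 1 2 4 3 / 4 1 3 2 / 3 4 2 1 / 2 3 1 4.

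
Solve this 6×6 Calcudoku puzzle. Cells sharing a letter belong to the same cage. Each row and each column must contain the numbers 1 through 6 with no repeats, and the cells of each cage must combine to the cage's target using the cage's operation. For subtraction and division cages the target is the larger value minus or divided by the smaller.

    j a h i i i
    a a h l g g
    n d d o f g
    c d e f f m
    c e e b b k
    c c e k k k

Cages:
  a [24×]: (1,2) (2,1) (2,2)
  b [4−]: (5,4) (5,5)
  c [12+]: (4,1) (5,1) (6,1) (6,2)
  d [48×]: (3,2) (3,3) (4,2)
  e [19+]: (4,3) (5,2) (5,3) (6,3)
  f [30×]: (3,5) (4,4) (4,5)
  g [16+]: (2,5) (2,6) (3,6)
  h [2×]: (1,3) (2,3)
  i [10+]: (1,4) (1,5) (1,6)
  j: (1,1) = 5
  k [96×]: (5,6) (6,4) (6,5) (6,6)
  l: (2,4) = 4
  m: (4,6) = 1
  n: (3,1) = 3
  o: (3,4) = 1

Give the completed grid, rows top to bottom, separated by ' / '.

Cage j is a single given cell; hence (1,1) = 5.
Cage l is given, so (2,4) = 4.
Row 2 already has 4, which forces (2,6) = 6.
N is a freebie; hence (3,1) = 3.
Cage o is a single given cell, which forces (3,4) = 1.
Column 6 now contains 6, leaving (3,6) = 5.
M is a freebie; hence (4,6) = 1.
The 3 cells of cage a must have product 24, so (1,2) = 4.
Cage i has sum 10; hence (1,4) = 6.
Cage i needs sum 10, which forces (1,5) = 1.
The 3 cells of cage i must have sum 10, so (1,6) = 3.
Cage a needs product 24, which forces (2,1) = 2.
The 3 cells of cage a must have product 24, leaving (2,2) = 3.
Row 2 now contains 2, which forces (2,3) = 1.
Row 2 already has 6; hence (2,5) = 5.
The 3 cells of cage f must have product 30, leaving (3,5) = 2.
Column 5 now contains 5, so (4,5) = 3.
Column 5 already has 2, leaving (5,5) = 6.
Column 5 now contains 6; hence (6,5) = 4.
4 is placed in row 6, leaving (6,6) = 2.
Row 1 now contains 1, so (1,3) = 2.
Row 3 already has 2, so (3,2) = 6.
The 3 cells of cage d must have product 48, which forces (3,3) = 4.
Cage c needs sum 12, which forces (4,1) = 4.
Cage d has product 48, which forces (4,2) = 2.
Row 4 already has 3, which forces (4,4) = 5.
Cage c needs sum 12, which forces (5,1) = 1.
Row 5 already has 6; hence (5,2) = 5.
Cage e needs sum 19, leaving (5,3) = 3.
Cage b's pair has difference 4, leaving (5,4) = 2.
Column 6 now contains 2, so (5,6) = 4.
Cage c has sum 12, which forces (6,1) = 6.
Cage c needs sum 12, leaving (6,2) = 1.
Row 6 already has 6, so (6,3) = 5.
2 is placed in row 6, which forces (6,4) = 3.
Row 4 already has 5, so (4,3) = 6.

5 4 2 6 1 3 / 2 3 1 4 5 6 / 3 6 4 1 2 5 / 4 2 6 5 3 1 / 1 5 3 2 6 4 / 6 1 5 3 4 2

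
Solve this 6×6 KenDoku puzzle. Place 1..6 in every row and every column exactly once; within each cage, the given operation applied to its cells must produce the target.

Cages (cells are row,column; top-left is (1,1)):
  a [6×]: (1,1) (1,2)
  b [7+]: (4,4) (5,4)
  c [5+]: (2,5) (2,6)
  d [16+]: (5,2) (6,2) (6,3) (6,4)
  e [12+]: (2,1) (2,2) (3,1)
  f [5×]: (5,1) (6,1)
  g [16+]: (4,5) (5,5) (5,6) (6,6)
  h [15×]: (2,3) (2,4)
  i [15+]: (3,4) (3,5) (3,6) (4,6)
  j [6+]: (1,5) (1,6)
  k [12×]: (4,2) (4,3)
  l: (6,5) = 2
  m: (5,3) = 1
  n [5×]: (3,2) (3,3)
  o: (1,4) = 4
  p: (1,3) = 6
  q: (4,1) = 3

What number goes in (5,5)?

Cage p is a single given cell, leaving (1,3) = 6.
Cage o is given, leaving (1,4) = 4.
Cage q is given; hence (4,1) = 3.
Cage m is a single given cell; hence (5,3) = 1.
Cage l is a single given cell, leaving (6,5) = 2.
Cage a's pair has product 6, so (1,1) = 2.
Cage a needs two cells with product 6, so (1,2) = 3.
Cage n needs two cells with product 5, leaving (3,2) = 1.
1 is placed in column 3, which forces (3,3) = 5.
Cage k's pair has product 12; hence (4,2) = 6.
Cage k needs two cells with product 12, which forces (4,3) = 2.
Row 5 now contains 1, leaving (5,1) = 5.
Cage f's pair has product 5, so (6,1) = 1.
The 3 cells of cage e must have sum 12, leaving (2,2) = 2.
Column 3 already has 5, so (2,3) = 3.
Cage h needs two cells with product 15, so (2,4) = 5.
Column 4 now contains 5, which forces (4,4) = 1.
Cage i needs sum 15; hence (4,6) = 4.
Column 2 now contains 2; hence (5,2) = 4.
Cage d has sum 16, which forces (6,2) = 5.
3 is placed in column 3, which forces (6,3) = 4.
Cage c's pair has sum 5, which forces (2,5) = 4.
Column 6 already has 4, so (2,6) = 1.
Row 4 already has 4, leaving (4,5) = 5.
Cage b's pair has sum 7, so (5,4) = 6.
Row 5 now contains 6, which forces (5,5) = 3.
The 4 cells of cage g must have sum 16, so (5,6) = 2.
The 4 cells of cage d must have sum 16, leaving (6,4) = 3.
Row 6 now contains 3, so (6,6) = 6.
5 is placed in column 5, so (1,5) = 1.
1 is placed in column 6, leaving (1,6) = 5.
Row 2 now contains 4; hence (2,1) = 6.
The 3 cells of cage e must have sum 12, leaving (3,1) = 4.
3 is placed in column 4, which forces (3,4) = 2.
Column 5 already has 3, which forces (3,5) = 6.
Column 6 already has 6, so (3,6) = 3.
The full grid is 2 3 6 4 1 5 / 6 2 3 5 4 1 / 4 1 5 2 6 3 / 3 6 2 1 5 4 / 5 4 1 6 3 2 / 1 5 4 3 2 6.

3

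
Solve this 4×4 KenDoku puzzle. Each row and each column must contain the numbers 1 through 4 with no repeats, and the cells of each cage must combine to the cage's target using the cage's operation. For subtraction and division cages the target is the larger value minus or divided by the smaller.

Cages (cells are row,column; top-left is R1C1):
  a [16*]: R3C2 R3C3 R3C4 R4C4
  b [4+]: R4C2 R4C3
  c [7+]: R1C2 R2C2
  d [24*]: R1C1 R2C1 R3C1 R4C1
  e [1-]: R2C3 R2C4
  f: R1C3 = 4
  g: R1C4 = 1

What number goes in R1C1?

Cage f is a single given cell; hence R1C3 = 4.
G is a freebie, which forces R1C4 = 1.
Column 4 already has 1, so R3C4 = 4.
Cage a has product 16, which forces R4C4 = 2.
4 is placed in row 1, which forces R1C2 = 3.
Cage c's pair has sum 7; hence R2C2 = 4.
Cage e needs two cells with difference 1, which forces R2C3 = 2.
2 is placed in column 4, leaving R2C4 = 3.
Column 3 now contains 2; hence R3C3 = 1.
Column 2 already has 3, leaving R4C2 = 1.
Column 3 now contains 1; hence R4C3 = 3.
Row 1 already has 3, which forces R1C1 = 2.
Row 2 now contains 3, leaving R2C1 = 1.
Cage d needs product 24; hence R3C1 = 3.
Row 3 already has 1; hence R3C2 = 2.
Row 4 now contains 3, which forces R4C1 = 4.
The full grid is 2 3 4 1 / 1 4 2 3 / 3 2 1 4 / 4 1 3 2.

2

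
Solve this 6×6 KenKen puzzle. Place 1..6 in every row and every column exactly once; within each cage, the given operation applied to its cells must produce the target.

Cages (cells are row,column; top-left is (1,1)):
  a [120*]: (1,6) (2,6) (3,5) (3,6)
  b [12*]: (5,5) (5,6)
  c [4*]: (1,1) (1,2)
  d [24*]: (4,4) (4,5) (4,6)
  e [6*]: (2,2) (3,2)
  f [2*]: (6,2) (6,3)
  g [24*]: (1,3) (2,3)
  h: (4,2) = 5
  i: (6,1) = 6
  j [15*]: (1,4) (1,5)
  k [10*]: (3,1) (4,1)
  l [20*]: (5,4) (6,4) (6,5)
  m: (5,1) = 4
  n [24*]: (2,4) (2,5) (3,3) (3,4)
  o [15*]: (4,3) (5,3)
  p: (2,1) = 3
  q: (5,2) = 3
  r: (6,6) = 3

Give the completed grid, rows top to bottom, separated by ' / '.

Cage p is a single given cell, so (2,1) = 3.
Cage h is given, leaving (4,2) = 5.
5 is placed in row 4, leaving (4,3) = 3.
Cage m is given; hence (5,1) = 4.
Cage q is a single given cell, which forces (5,2) = 3.
3 is placed in column 3, which forces (5,3) = 5.
Cage i is given; hence (6,1) = 6.
Cage r is given, leaving (6,6) = 3.
Column 1 now contains 4; hence (1,1) = 1.
The two cells of cage c must have product 4; hence (1,2) = 4.
Row 1 already has 4, so (1,3) = 6.
6 is placed in column 3, which forces (2,3) = 4.
The two cells of cage k must have product 10, so (3,1) = 5.
5 is placed in row 4, which forces (4,1) = 2.
Row 1 needs a 2, and only (1,6) is open for it.
Cage a needs product 120; hence (2,6) = 5.
The two cells of cage b must have product 12; hence (5,5) = 2.
Column 6 already has 2, leaving (5,6) = 6.
Column 5 now contains 2, which forces (3,5) = 3.
Column 6 now contains 6, leaving (3,6) = 4.
4 is placed in column 6; hence (4,6) = 1.
Row 5 already has 2; hence (5,4) = 1.
Cage j's pair has product 15, so (1,4) = 3.
3 is placed in column 5; hence (1,5) = 5.
Cage n needs product 24, which forces (2,4) = 2.
Cage n needs product 24, so (2,5) = 1.
Cage n needs product 24, leaving (3,3) = 2.
1 is placed in column 4, which forces (3,4) = 6.
Column 4 now contains 6, leaving (4,4) = 4.
Row 4 now contains 4; hence (4,5) = 6.
Column 3 already has 2, which forces (6,3) = 1.
Column 4 now contains 4, leaving (6,4) = 5.
Column 5 already has 5, leaving (6,5) = 4.
Row 2 now contains 1, leaving (2,2) = 6.
Row 3 now contains 6; hence (3,2) = 1.
1 is placed in row 6, leaving (6,2) = 2.

1 4 6 3 5 2 / 3 6 4 2 1 5 / 5 1 2 6 3 4 / 2 5 3 4 6 1 / 4 3 5 1 2 6 / 6 2 1 5 4 3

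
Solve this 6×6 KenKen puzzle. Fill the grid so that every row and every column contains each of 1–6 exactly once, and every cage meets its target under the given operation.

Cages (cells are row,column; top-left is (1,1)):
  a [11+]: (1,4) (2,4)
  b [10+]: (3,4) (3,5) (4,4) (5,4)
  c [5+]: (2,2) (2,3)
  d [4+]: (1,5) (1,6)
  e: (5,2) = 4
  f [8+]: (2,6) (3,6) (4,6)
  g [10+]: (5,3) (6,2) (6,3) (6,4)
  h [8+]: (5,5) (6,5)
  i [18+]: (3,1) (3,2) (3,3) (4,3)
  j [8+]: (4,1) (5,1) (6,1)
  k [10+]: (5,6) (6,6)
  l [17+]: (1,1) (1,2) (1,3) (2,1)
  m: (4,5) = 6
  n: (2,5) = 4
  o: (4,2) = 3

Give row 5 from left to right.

2 4 1 3 5 6

N is a freebie, which forces (2,5) = 4.
Cage o is a single given cell, leaving (4,2) = 3.
Cage m is given; hence (4,5) = 6.
Cage e is a single given cell, leaving (5,2) = 4.
Row 5 already has 4; hence (5,6) = 6.
Column 6 already has 6, leaving (6,6) = 4.
Cage c needs two cells with sum 5, so (2,2) = 2.
Cage c's pair has sum 5, leaving (2,3) = 3.
In row 2, 1 can only go at (2,6), so (2,6) = 1.
The two cells of cage d must have sum 4, so (1,5) = 1.
Column 6 now contains 1, which forces (1,6) = 3.
In row 3, 1 can only go at (3,4), so (3,4) = 1.
In row 3, 4 can only go at (3,3), so (3,3) = 4.
Cage l needs sum 17, which forces (1,1) = 4.
4 is placed in column 3; hence (1,3) = 2.
Cage i has sum 18, which forces (3,1) = 3.
Cage i needs sum 18, so (3,2) = 6.
3 is placed in row 3, leaving (3,5) = 2.
Row 3 already has 2, so (3,6) = 5.
4 is placed in column 3, leaving (4,3) = 5.
Column 6 already has 5, so (4,6) = 2.
Column 3 now contains 2, so (5,3) = 1.
1 is placed in column 3; hence (6,3) = 6.
Column 2 already has 6; hence (1,2) = 5.
Row 1 now contains 5, which forces (1,4) = 6.
The 4 cells of cage l must have sum 17, leaving (2,1) = 6.
Column 4 now contains 6, leaving (2,4) = 5.
Row 4 already has 2; hence (4,1) = 1.
Row 4 already has 2, leaving (4,4) = 4.
Cage b needs sum 10, so (5,4) = 3.
3 is placed in row 5, leaving (5,5) = 5.
Cage g needs sum 10, which forces (6,2) = 1.
Cage g needs sum 10; hence (6,4) = 2.
Column 5 already has 5, so (6,5) = 3.
Row 5 already has 5, so (5,1) = 2.
2 is placed in row 6, so (6,1) = 5.
Completed grid: 4 5 2 6 1 3 / 6 2 3 5 4 1 / 3 6 4 1 2 5 / 1 3 5 4 6 2 / 2 4 1 3 5 6 / 5 1 6 2 3 4.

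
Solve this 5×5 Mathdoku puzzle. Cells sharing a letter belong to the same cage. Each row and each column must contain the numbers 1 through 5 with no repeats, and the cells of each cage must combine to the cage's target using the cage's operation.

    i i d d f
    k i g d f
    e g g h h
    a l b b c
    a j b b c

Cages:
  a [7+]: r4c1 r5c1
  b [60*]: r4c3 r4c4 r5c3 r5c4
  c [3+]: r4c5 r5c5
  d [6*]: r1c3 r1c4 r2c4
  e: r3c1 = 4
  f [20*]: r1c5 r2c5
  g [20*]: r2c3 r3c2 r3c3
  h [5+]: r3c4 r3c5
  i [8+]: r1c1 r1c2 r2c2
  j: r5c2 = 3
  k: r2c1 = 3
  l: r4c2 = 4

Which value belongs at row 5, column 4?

K is a freebie, leaving r2c1 = 3.
Cage e is a single given cell, so r3c1 = 4.
Cage l is a single given cell, leaving r4c2 = 4.
Cage j is a single given cell, so r5c2 = 3.
Row 1 needs a 4, and only r1c5 is open for it.
4 is placed in column 5, which forces r2c5 = 5.
In row 2, 4 can only go at r2c3, so r2c3 = 4.
In row 5, 4 can only go at r5c4, so r5c4 = 4.
The only place for 1 in column 1 is r1c1.
Cage i needs sum 8, so r1c2 = 5.
Cage i needs sum 8; hence r2c2 = 2.
The 3 cells of cage d must have product 6, which forces r2c4 = 1.
Column 2 already has 5; hence r3c2 = 1.
1 is placed in row 3, so r3c3 = 5.
Column 3 already has 5; hence r5c3 = 1.
Row 5 already has 1; hence r5c5 = 2.
The two cells of cage h must have sum 5, so r3c4 = 2.
2 is placed in column 5; hence r3c5 = 3.
Cage a's pair has sum 7; hence r4c1 = 2.
Column 3 now contains 1, leaving r4c3 = 3.
Cage b needs product 60, so r4c4 = 5.
2 is placed in column 5, so r4c5 = 1.
Row 5 already has 2, leaving r5c1 = 5.
3 is placed in column 3, which forces r1c3 = 2.
Column 4 now contains 2, which forces r1c4 = 3.
The full grid is 1 5 2 3 4 / 3 2 4 1 5 / 4 1 5 2 3 / 2 4 3 5 1 / 5 3 1 4 2.

4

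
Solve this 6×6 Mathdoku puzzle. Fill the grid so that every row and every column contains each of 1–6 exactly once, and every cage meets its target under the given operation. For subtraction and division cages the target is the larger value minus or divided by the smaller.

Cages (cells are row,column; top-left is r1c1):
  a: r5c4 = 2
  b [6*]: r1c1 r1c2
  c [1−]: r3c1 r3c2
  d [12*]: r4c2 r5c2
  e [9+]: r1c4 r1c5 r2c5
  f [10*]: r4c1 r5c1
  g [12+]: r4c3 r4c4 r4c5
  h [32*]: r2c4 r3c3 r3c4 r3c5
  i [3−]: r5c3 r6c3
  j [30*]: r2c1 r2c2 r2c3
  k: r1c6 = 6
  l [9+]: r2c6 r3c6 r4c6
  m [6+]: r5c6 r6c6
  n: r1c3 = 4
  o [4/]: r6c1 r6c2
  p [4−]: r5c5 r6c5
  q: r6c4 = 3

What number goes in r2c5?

3

Cage n is a single given cell, leaving r1c3 = 4.
Cage k is a single given cell, so r1c6 = 6.
The 4 cells of cage h must have product 32, so r2c4 = 4.
Cage a is a single given cell, leaving r5c4 = 2.
Cage q is a single given cell, leaving r6c4 = 3.
Cage h needs product 32, leaving r3c3 = 2.
Column 4 already has 2, which forces r3c4 = 1.
Cage h needs product 32; hence r3c5 = 4.
Cage f needs two cells with product 10, which forces r4c1 = 2.
Row 5 now contains 2, which forces r5c1 = 5.
5 is placed in row 5; hence r5c3 = 3.
Column 3 already has 2, leaving r6c3 = 6.
Column 1 already has 2, so r1c1 = 3.
The two cells of cage b must have product 6, so r1c2 = 2.
Column 4 already has 1, so r1c4 = 5.
3 is placed in row 1, so r1c5 = 1.
1 is placed in column 5; hence r2c5 = 3.
Cage c needs two cells with difference 1, which forces r3c1 = 6.
Cage c needs two cells with difference 1; hence r3c2 = 5.
5 is placed in row 3, so r3c6 = 3.
Cage d's pair has product 12, so r4c2 = 3.
Column 4 already has 5, which forces r4c4 = 6.
Row 4 already has 6, leaving r4c5 = 5.
Cage d's pair has product 12, leaving r5c2 = 4.
1 is placed in column 5, leaving r5c5 = 6.
Row 5 now contains 4, so r5c6 = 1.
4 is placed in column 2, so r6c2 = 1.
Column 5 already has 5, leaving r6c5 = 2.
Row 6 now contains 2, leaving r6c6 = 5.
Column 1 now contains 6, so r2c1 = 1.
Column 2 already has 1, leaving r2c2 = 6.
Cage j has product 30, so r2c3 = 5.
5 is placed in column 6, which forces r2c6 = 2.
5 is placed in row 4, leaving r4c3 = 1.
1 is placed in column 6, leaving r4c6 = 4.
1 is placed in row 6; hence r6c1 = 4.
Completed grid: 3 2 4 5 1 6 / 1 6 5 4 3 2 / 6 5 2 1 4 3 / 2 3 1 6 5 4 / 5 4 3 2 6 1 / 4 1 6 3 2 5.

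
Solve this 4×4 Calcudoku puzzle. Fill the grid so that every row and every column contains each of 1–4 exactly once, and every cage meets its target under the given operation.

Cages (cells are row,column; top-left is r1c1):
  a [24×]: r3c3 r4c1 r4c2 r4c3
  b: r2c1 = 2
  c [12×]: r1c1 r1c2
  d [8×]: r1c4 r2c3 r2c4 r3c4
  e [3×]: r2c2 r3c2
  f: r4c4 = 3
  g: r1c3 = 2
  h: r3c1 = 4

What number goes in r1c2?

4

G is a freebie, which forces r1c3 = 2.
B is a freebie, so r2c1 = 2.
The 4 cells of cage d must have product 8, which forces r2c3 = 1.
2 is placed in row 2, leaving r2c4 = 4.
Cage h is given; hence r3c1 = 4.
Row 3 now contains 4, so r3c3 = 3.
3 is placed in column 3, which forces r4c3 = 4.
Cage f is given, leaving r4c4 = 3.
4 is placed in column 1, so r1c1 = 3.
Cage c needs two cells with product 12, so r1c2 = 4.
Column 4 now contains 4, which forces r1c4 = 1.
1 is placed in row 2; hence r2c2 = 3.
Row 3 already has 3, which forces r3c2 = 1.
Cage d needs product 8, which forces r3c4 = 2.
Row 4 now contains 3; hence r4c1 = 1.
Cage a needs product 24, which forces r4c2 = 2.
Completed grid: 3 4 2 1 / 2 3 1 4 / 4 1 3 2 / 1 2 4 3.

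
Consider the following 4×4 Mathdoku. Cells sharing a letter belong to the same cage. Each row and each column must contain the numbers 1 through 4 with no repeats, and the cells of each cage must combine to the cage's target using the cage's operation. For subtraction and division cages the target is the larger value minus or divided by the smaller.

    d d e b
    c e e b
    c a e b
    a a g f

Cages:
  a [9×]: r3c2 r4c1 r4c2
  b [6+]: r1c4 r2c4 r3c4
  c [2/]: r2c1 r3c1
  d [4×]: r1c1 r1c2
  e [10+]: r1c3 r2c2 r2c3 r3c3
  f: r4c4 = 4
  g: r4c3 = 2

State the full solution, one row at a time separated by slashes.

Cage a has product 9, which forces r3c2 = 3.
The 3 cells of cage a must have product 9, so r4c1 = 3.
Cage a has product 9, leaving r4c2 = 1.
G is a freebie, leaving r4c3 = 2.
Cage f is given, leaving r4c4 = 4.
Cage d's pair has product 4, which forces r1c1 = 1.
Column 2 already has 1, leaving r1c2 = 4.
Row 1 now contains 4, so r1c3 = 3.
Row 1 now contains 3, leaving r1c4 = 2.
The 4 cells of cage e must have sum 10, so r2c2 = 2.
Column 4 already has 2, leaving r3c4 = 1.
2 is placed in row 2, which forces r2c1 = 4.
Cage e has sum 10; hence r2c3 = 1.
1 is placed in column 4, which forces r2c4 = 3.
Cage c needs two cells with quotient 2; hence r3c1 = 2.
Row 3 already has 1, so r3c3 = 4.

1 4 3 2 / 4 2 1 3 / 2 3 4 1 / 3 1 2 4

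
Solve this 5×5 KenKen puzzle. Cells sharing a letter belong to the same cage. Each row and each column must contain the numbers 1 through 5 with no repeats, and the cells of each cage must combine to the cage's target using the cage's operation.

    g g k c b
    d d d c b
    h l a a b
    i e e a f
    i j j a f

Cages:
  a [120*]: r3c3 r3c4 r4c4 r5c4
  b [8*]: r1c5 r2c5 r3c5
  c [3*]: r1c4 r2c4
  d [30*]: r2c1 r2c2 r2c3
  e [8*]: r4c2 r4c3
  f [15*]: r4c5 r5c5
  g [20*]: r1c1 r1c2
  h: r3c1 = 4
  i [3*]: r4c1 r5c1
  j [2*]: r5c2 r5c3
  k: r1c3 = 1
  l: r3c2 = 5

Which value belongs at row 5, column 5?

Cage k is given, so r1c3 = 1.
Row 1 already has 1, so r1c4 = 3.
3 is placed in column 4, so r2c4 = 1.
Cage h is given, so r3c1 = 4.
L is a freebie; hence r3c2 = 5.
5 is placed in row 3, which forces r3c4 = 2.
2 is placed in row 3, so r3c5 = 1.
1 is placed in column 3, leaving r5c3 = 2.
Column 1 already has 4, which forces r1c1 = 5.
5 is placed in column 2, leaving r1c2 = 4.
Row 1 now contains 4, leaving r1c5 = 2.
2 is placed in column 5, leaving r2c5 = 4.
2 is placed in row 3; hence r3c3 = 3.
Cage e needs two cells with product 8, which forces r4c2 = 2.
2 is placed in column 3, which forces r4c3 = 4.
Row 4 now contains 4, leaving r4c4 = 5.
Row 4 now contains 5, so r4c5 = 3.
Row 5 now contains 2, so r5c2 = 1.
5 is placed in column 4, which forces r5c4 = 4.
Column 5 already has 3, leaving r5c5 = 5.
Cage d needs product 30, leaving r2c1 = 2.
Column 2 now contains 2, leaving r2c2 = 3.
Column 3 now contains 3, leaving r2c3 = 5.
Row 4 already has 3; hence r4c1 = 1.
1 is placed in row 5, so r5c1 = 3.
Filled in: 5 4 1 3 2 / 2 3 5 1 4 / 4 5 3 2 1 / 1 2 4 5 3 / 3 1 2 4 5.

5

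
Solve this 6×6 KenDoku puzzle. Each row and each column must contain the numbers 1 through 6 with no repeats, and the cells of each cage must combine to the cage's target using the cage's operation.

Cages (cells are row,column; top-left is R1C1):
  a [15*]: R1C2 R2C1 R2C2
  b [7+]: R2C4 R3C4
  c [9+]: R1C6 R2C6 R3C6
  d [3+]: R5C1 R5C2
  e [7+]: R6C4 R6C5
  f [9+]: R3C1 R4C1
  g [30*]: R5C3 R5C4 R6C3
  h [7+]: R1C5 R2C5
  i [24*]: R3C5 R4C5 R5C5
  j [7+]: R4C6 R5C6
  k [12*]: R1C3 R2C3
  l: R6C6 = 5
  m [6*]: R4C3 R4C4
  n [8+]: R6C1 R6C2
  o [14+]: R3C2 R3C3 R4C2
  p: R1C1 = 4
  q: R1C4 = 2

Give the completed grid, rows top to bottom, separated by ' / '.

4 1 3 2 5 6 / 5 3 4 6 2 1 / 3 4 5 1 6 2 / 6 5 2 3 1 4 / 1 2 6 5 4 3 / 2 6 1 4 3 5

Cage p is given, leaving R1C1 = 4.
Cage q is given, which forces R1C4 = 2.
L is a freebie, leaving R6C6 = 5.
Row 4 needs a 5, and only R4C2 is open for it.
Cage a has product 15, which forces R2C1 = 5.
In row 1, 5 can only go at R1C5, so R1C5 = 5.
Cage h needs two cells with sum 7, which forces R2C5 = 2.
Cage k's pair has product 12; hence R1C3 = 3.
2 is placed in row 2, leaving R2C3 = 4.
The 3 cells of cage c must have sum 9, so R3C6 = 2.
Row 1 already has 3; hence R1C2 = 1.
Row 1 now contains 1, leaving R1C6 = 6.
Cage a needs product 15; hence R2C2 = 3.
Column 6 now contains 6, leaving R2C6 = 1.
Column 2 already has 3, leaving R3C2 = 4.
Column 2 already has 1, so R5C2 = 2.
2 is placed in column 2, so R6C2 = 6.
Row 2 already has 1; hence R2C4 = 6.
Cage o needs sum 14, which forces R3C3 = 5.
The two cells of cage b must have sum 7; hence R3C4 = 1.
1 is placed in row 3, leaving R3C5 = 6.
1 is placed in column 4; hence R4C4 = 3.
3 is placed in row 4; hence R4C6 = 4.
Row 5 now contains 2, leaving R5C1 = 1.
Column 3 already has 5, so R5C3 = 6.
3 is placed in column 4, which forces R5C4 = 5.
Row 5 now contains 1, leaving R5C5 = 4.
Column 6 now contains 4; hence R5C6 = 3.
Row 6 now contains 6, which forces R6C1 = 2.
Row 6 already has 2; hence R6C3 = 1.
3 is placed in column 4; hence R6C4 = 4.
4 is placed in column 5, which forces R6C5 = 3.
Row 3 now contains 6, which forces R3C1 = 3.
3 is placed in row 4, which forces R4C1 = 6.
1 is placed in column 3, which forces R4C3 = 2.
Row 4 now contains 4; hence R4C5 = 1.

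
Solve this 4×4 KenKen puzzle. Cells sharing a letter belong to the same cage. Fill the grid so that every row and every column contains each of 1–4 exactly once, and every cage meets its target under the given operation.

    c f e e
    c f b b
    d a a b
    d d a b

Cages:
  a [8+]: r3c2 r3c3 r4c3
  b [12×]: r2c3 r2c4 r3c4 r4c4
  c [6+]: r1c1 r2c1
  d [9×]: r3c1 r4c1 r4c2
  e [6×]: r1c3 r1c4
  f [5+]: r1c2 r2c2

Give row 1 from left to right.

4 1 3 2

Cage d needs product 9, which forces r3c1 = 3.
The 3 cells of cage d must have product 9; hence r4c1 = 1.
Cage d has product 9, which forces r4c2 = 3.
Cage b has product 12, which forces r2c4 = 3.
Cage a has sum 8, which forces r3c2 = 2.
Cage a needs sum 8; hence r3c3 = 4.
Cage b needs product 12, so r3c4 = 1.
The 3 cells of cage a must have sum 8, which forces r4c3 = 2.
Row 4 now contains 2, which forces r4c4 = 4.
Column 3 now contains 2, which forces r1c3 = 3.
Column 4 now contains 3, so r1c4 = 2.
Column 3 now contains 2; hence r2c3 = 1.
Row 1 already has 2, leaving r1c1 = 4.
Cage f needs two cells with sum 5; hence r1c2 = 1.
Cage c's pair has sum 6, which forces r2c1 = 2.
Row 2 already has 1, which forces r2c2 = 4.
Completed grid: 4 1 3 2 / 2 4 1 3 / 3 2 4 1 / 1 3 2 4.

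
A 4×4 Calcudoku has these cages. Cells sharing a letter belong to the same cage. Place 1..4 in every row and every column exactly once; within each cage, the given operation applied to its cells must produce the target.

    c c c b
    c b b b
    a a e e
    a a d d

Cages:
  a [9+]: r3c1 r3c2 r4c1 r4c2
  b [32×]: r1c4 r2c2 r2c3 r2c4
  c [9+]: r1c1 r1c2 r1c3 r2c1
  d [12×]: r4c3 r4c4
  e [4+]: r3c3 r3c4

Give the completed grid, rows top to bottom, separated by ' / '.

Cage b has product 32; hence r1c4 = 4.
Column 4 already has 4, leaving r4c4 = 3.
Cage c needs sum 9; hence r2c1 = 3.
Cage e's pair has sum 4, which forces r3c3 = 3.
Column 4 already has 3; hence r3c4 = 1.
3 is placed in row 4, so r4c3 = 4.
The 4 cells of cage c must have sum 9; hence r1c2 = 3.
The 4 cells of cage b must have product 32, leaving r2c2 = 4.
Cage b has product 32, so r2c3 = 1.
Column 4 already has 1, which forces r2c4 = 2.
Column 2 now contains 4; hence r3c2 = 2.
Column 2 already has 2, leaving r4c2 = 1.
Cage c needs sum 9; hence r1c1 = 1.
1 is placed in column 3, which forces r1c3 = 2.
2 is placed in row 3; hence r3c1 = 4.
Row 4 now contains 1, leaving r4c1 = 2.

1 3 2 4 / 3 4 1 2 / 4 2 3 1 / 2 1 4 3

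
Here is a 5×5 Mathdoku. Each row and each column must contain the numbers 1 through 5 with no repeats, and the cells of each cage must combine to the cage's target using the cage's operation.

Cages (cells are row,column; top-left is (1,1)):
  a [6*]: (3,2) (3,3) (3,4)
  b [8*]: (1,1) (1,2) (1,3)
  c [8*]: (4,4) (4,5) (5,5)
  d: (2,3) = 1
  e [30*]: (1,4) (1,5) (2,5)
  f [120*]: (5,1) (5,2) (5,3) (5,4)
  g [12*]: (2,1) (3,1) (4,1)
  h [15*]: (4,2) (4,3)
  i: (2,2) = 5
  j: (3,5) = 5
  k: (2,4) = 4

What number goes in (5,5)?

1

I is a freebie, which forces (2,2) = 5.
D is a freebie, which forces (2,3) = 1.
Cage k is a single given cell, which forces (2,4) = 4.
Cage j is a single given cell; hence (3,5) = 5.
5 is placed in column 2, so (4,2) = 3.
3 is placed in row 4, so (4,3) = 5.
The 3 cells of cage e must have product 30, leaving (1,4) = 5.
Row 2 now contains 4, which forces (2,1) = 3.
Row 2 already has 3, leaving (2,5) = 2.
2 is placed in column 5, so (1,5) = 3.
The 3 cells of cage c must have product 8, leaving (4,4) = 2.
Cage f has product 120, which forces (5,1) = 5.
Column 4 already has 2; hence (5,4) = 3.
Cage a needs product 6, so (3,2) = 2.
Cage a needs product 6, leaving (3,3) = 3.
Column 4 now contains 3, leaving (3,4) = 1.
Column 2 already has 2, leaving (5,2) = 4.
Row 5 now contains 4; hence (5,3) = 2.
Row 5 now contains 4; hence (5,5) = 1.
The 3 cells of cage b must have product 8, so (1,1) = 2.
Column 2 already has 4, leaving (1,2) = 1.
2 is placed in column 3, which forces (1,3) = 4.
Row 3 already has 1, so (3,1) = 4.
The 3 cells of cage g must have product 12, leaving (4,1) = 1.
1 is placed in column 5, so (4,5) = 4.
The full grid is 2 1 4 5 3 / 3 5 1 4 2 / 4 2 3 1 5 / 1 3 5 2 4 / 5 4 2 3 1.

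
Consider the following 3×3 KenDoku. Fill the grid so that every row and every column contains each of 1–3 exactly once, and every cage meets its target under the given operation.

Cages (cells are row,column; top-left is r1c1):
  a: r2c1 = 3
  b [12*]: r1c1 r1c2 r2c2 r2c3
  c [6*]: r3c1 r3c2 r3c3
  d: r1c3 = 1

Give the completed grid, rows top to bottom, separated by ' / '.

2 3 1 / 3 1 2 / 1 2 3

Cage d is a single given cell, which forces r1c3 = 1.
Cage a is given, so r2c1 = 3.
3 is placed in row 2, leaving r2c3 = 2.
Column 3 now contains 2, leaving r3c3 = 3.
3 is placed in column 1, which forces r1c1 = 2.
Cage b needs product 12; hence r1c2 = 3.
Row 2 now contains 2; hence r2c2 = 1.
Column 1 already has 2, which forces r3c1 = 1.
Column 2 now contains 1, which forces r3c2 = 2.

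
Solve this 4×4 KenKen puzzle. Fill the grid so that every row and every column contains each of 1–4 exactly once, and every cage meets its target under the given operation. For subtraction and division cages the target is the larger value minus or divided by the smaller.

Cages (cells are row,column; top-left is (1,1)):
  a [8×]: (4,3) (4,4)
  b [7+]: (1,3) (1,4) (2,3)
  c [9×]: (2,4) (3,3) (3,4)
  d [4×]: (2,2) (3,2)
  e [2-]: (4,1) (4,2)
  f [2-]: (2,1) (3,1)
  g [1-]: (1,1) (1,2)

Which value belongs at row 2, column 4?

3

Cage c has product 9, leaving (2,4) = 3.
Cage c needs product 9, so (3,3) = 3.
Cage c has product 9, so (3,4) = 1.
The two cells of cage d must have product 4, which forces (2,2) = 1.
1 is placed in row 3; hence (3,2) = 4.
The 3 cells of cage b must have sum 7, which forces (1,3) = 1.
Cage f's pair has difference 2, leaving (2,1) = 4.
Row 2 now contains 4, so (2,3) = 2.
4 is placed in row 3, leaving (3,1) = 2.
Column 1 now contains 4, which forces (4,1) = 1.
Column 3 now contains 2, so (4,3) = 4.
Row 4 already has 4, which forces (4,4) = 2.
Column 1 now contains 2, so (1,1) = 3.
The two cells of cage g must have difference 1, which forces (1,2) = 2.
2 is placed in column 4, which forces (1,4) = 4.
Row 4 now contains 2, leaving (4,2) = 3.
Filled in: 3 2 1 4 / 4 1 2 3 / 2 4 3 1 / 1 3 4 2.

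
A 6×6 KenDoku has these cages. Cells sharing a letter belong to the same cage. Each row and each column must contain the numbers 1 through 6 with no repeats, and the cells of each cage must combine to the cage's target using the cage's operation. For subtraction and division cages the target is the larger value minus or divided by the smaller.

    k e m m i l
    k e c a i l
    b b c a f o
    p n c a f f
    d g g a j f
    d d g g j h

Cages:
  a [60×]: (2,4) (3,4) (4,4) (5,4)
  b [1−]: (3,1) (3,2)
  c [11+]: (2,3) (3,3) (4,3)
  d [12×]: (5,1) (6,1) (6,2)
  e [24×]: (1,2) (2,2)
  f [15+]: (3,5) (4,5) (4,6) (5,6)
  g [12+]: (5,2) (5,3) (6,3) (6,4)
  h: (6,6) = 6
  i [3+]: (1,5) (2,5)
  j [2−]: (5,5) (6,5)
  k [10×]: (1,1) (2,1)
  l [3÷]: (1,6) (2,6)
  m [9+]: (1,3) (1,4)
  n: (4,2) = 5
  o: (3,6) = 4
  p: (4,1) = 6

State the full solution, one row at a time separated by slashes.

5 4 3 6 2 1 / 2 6 4 5 1 3 / 1 2 6 3 5 4 / 6 5 1 4 3 2 / 4 3 2 1 6 5 / 3 1 5 2 4 6

O is a freebie; hence (3,6) = 4.
Cage p is a single given cell, which forces (4,1) = 6.
Cage n is given, so (4,2) = 5.
Cage h is given, which forces (6,6) = 6.
The only place for 5 in column 6 is (5,6).
In column 6, 2 can only go at (4,6), so (4,6) = 2.
Cage f has sum 15; hence (3,5) = 5.
Cage f has sum 15, which forces (4,5) = 3.
Cage a needs product 60; hence (2,4) = 5.
Cage k needs two cells with product 10, which forces (1,1) = 5.
Row 2 now contains 5; hence (2,1) = 2.
2 is placed in row 2, leaving (2,5) = 1.
Row 2 already has 1, so (2,6) = 3.
Column 5 now contains 1; hence (1,5) = 2.
3 is placed in column 6; hence (1,6) = 1.
Cage b needs two cells with difference 1, which forces (3,2) = 2.
Column 5 already has 2, so (6,5) = 4.
Cage d has product 12, which forces (5,1) = 4.
Column 5 now contains 4, leaving (5,5) = 6.
The 4 cells of cage g must have sum 12; hence (6,3) = 5.
Row 1 needs a 4, and only (1,2) is open for it.
4 is placed in column 2, leaving (2,2) = 6.
6 is placed in row 2; hence (2,3) = 4.
Column 3 now contains 4, leaving (4,3) = 1.
Row 4 already has 1, so (4,4) = 4.
1 is placed in column 3, which forces (3,3) = 6.
Column 3 now contains 6, leaving (1,3) = 3.
Cage m needs two cells with sum 9, leaving (1,4) = 6.
Column 3 now contains 3, which forces (5,3) = 2.
Cage g needs sum 12, so (5,2) = 3.
Row 5 now contains 3; hence (5,4) = 1.
Column 2 now contains 3, so (6,2) = 1.
Cage g needs sum 12, which forces (6,4) = 2.
Column 4 already has 1, leaving (3,4) = 3.
Row 6 already has 1; hence (6,1) = 3.
3 is placed in row 3, which forces (3,1) = 1.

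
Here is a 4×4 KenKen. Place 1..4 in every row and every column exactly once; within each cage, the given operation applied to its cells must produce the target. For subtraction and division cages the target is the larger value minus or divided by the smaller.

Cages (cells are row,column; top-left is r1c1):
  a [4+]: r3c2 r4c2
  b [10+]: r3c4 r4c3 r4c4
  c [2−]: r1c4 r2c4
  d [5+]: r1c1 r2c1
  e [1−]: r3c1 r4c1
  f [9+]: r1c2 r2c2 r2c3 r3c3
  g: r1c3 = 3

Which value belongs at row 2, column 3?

2

Cage g is given; hence r1c3 = 3.
Column 3 already has 3, which forces r4c3 = 4.
Row 4 already has 4, leaving r4c4 = 2.
Cage c needs two cells with difference 2, which forces r1c4 = 1.
Cage c's pair has difference 2, leaving r2c4 = 3.
Cage b has sum 10; hence r3c4 = 4.
The two cells of cage d must have sum 5, which forces r1c1 = 4.
Row 1 already has 4, so r1c2 = 2.
Cage d's pair has sum 5, leaving r2c1 = 1.
2 is placed in column 2; hence r2c2 = 4.
1 is placed in row 2; hence r2c3 = 2.
4 is placed in row 3, leaving r3c1 = 2.
Column 3 already has 2, leaving r3c3 = 1.
1 is placed in column 1; hence r4c1 = 3.
Row 4 now contains 3, so r4c2 = 1.
Row 3 now contains 1, which forces r3c2 = 3.
The full grid is 4 2 3 1 / 1 4 2 3 / 2 3 1 4 / 3 1 4 2.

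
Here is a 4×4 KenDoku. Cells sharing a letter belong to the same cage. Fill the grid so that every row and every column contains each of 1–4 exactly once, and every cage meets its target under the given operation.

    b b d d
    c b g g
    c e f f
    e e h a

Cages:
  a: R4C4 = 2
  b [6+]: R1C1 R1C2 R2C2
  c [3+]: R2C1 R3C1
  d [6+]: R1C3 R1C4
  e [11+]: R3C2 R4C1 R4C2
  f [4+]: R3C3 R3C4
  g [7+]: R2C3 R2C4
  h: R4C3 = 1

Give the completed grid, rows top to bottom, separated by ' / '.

3 1 2 4 / 1 2 4 3 / 2 4 3 1 / 4 3 1 2

Cage e has sum 11, so R3C2 = 4.
Cage e has sum 11; hence R4C1 = 4.
Cage e has sum 11, so R4C2 = 3.
Cage h is given, leaving R4C3 = 1.
A is a freebie, which forces R4C4 = 2.
The 3 cells of cage b must have sum 6, leaving R1C1 = 3.
Cage d's pair has sum 6, which forces R1C3 = 2.
Column 4 now contains 2, so R1C4 = 4.
4 is placed in column 4, leaving R2C4 = 3.
Column 3 now contains 1; hence R3C3 = 3.
Cage f needs two cells with sum 4, which forces R3C4 = 1.
Row 1 now contains 2, which forces R1C2 = 1.
The two cells of cage c must have sum 3, leaving R2C1 = 1.
Cage b needs sum 6, leaving R2C2 = 2.
Row 2 already has 3, so R2C3 = 4.
1 is placed in row 3, so R3C1 = 2.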